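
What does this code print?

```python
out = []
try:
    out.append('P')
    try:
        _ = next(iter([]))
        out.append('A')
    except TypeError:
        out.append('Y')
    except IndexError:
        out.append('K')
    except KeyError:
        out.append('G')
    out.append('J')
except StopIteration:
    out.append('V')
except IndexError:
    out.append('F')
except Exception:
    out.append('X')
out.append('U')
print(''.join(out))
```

Execution trace: 'P' (try body) → 'V' (except StopIteration) → 'U' (after the try/except). Output: PVU

Answer: PVU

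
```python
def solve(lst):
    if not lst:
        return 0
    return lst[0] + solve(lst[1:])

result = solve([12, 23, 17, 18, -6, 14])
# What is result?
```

12 + 23 + 17 + 18 + (-6) + 14 + 0 = 78

Answer: 78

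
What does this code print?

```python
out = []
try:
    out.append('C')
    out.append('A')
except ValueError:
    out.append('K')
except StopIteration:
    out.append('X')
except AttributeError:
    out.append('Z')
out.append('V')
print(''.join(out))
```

Execution trace: 'C' (try body) → 'A' (try body, no exception) → 'V' (after the try/except). Output: CAV

Answer: CAV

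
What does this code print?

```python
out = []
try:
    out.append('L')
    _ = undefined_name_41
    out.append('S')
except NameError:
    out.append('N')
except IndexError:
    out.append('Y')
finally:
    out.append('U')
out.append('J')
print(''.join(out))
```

Execution trace: 'L' (try body) → 'N' (except NameError) → 'U' (finally) → 'J' (after the try/except). Output: LNUJ

Answer: LNUJ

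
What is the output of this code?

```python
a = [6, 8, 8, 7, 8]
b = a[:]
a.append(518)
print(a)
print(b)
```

Key concept: slice [:] creates copy.
Step by step:
`a = [6, 8, 8, 7, 8]` → a = [6, 8, 8, 7, 8]
`b = a[:]` → b = [6, 8, 8, 7, 8]
`a.append(518)` → a = [6, 8, 8, 7, 8, 518]
`print(a)` → prints [6, 8, 8, 7, 8, 518]
`print(b)` → prints [6, 8, 8, 7, 8]

Answer:
[6, 8, 8, 7, 8, 518]
[6, 8, 8, 7, 8]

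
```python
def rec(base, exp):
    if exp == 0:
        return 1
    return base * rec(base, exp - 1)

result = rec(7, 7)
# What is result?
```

rec(7, 7) = 7 * 7 * 7 * 7 * 7 * 7 * 7 = 823543

Answer: 823543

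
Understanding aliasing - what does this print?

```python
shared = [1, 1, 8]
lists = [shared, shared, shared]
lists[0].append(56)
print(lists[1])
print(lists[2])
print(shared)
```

Key concept: list of same reference.
Step by step:
`shared = [1, 1, 8]` → shared = [1, 1, 8]
`lists = [shared, shared, shared]` → lists = [[1, 1, 8], [1, 1, 8], [1, 1, 8]]
`lists[0].append(56)` → shared = [1, 1, 8, 56]; lists = [[1, 1, 8, 56], [1, 1, 8, 56], [1, 1, 8, 56]]
`print(lists[1])` → prints [1, 1, 8, 56]
`print(lists[2])` → prints [1, 1, 8, 56]
`print(shared)` → prints [1, 1, 8, 56]

Answer:
[1, 1, 8, 56]
[1, 1, 8, 56]
[1, 1, 8, 56]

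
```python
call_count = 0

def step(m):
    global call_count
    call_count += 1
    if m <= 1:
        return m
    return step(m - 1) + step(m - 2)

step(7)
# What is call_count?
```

Calls(m) = 1 + Calls(m-1) + Calls(m-2); Calls(0)=Calls(1)=1. For m=7 this gives 41.

Answer: 41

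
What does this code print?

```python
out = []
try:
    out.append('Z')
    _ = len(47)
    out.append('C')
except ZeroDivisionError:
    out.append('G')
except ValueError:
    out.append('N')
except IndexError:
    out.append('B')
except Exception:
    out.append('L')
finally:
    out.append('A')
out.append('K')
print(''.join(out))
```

Execution trace: 'Z' (try body) → 'L' (except Exception) → 'A' (finally) → 'K' (after the try/except). Output: ZLAK

Answer: ZLAK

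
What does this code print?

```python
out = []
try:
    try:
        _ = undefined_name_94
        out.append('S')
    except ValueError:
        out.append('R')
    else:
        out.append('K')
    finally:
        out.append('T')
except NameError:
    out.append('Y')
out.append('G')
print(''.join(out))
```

Execution trace: 'T' (finally) → 'Y' (outer except NameError) → 'G' (after the try/except). Output: TYG

Answer: TYG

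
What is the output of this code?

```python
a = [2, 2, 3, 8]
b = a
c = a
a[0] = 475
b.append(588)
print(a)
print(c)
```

Key concept: multiple aliases.
Step by step:
`a = [2, 2, 3, 8]` → a = [2, 2, 3, 8]
`b = a` → b = [2, 2, 3, 8] (same object as a)
`c = a` → c = [2, 2, 3, 8] (same object as a, b)
`a[0] = 475` → a = [475, 2, 3, 8] (same object as b, c); b = [475, 2, 3, 8] (same object as a, c); c = [475, 2, 3, 8] (same object as a, b)
`b.append(588)` → a = [475, 2, 3, 8, 588] (same object as b, c); b = [475, 2, 3, 8, 588] (same object as a, c); c = [475, 2, 3, 8, 588] (same object as a, b)
`print(a)` → prints [475, 2, 3, 8, 588]
`print(c)` → prints [475, 2, 3, 8, 588]

Answer:
[475, 2, 3, 8, 588]
[475, 2, 3, 8, 588]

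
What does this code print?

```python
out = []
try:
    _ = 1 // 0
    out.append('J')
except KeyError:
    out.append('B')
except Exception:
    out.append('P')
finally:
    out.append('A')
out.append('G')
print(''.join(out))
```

Execution trace: 'P' (except Exception) → 'A' (finally) → 'G' (after the try/except). Output: PAG

Answer: PAG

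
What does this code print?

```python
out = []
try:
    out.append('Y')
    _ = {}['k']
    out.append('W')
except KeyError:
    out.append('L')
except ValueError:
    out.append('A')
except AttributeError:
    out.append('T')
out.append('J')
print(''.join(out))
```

Execution trace: 'Y' (try body) → 'L' (except KeyError) → 'J' (after the try/except). Output: YLJ

Answer: YLJ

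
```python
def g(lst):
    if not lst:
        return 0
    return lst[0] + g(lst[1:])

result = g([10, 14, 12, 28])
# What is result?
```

10 + 14 + 12 + 28 + 0 = 64

Answer: 64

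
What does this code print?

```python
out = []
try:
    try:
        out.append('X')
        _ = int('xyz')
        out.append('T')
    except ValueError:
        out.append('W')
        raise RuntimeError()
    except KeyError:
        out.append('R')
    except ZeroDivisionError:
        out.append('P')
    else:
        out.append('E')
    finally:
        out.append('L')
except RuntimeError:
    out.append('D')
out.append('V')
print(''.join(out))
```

Execution trace: 'X' (inner try body) → 'W' (inner except ValueError) → 'L' (inner finally) → 'D' (outer except RuntimeError) → 'V' (after the try/except). Output: XWLDV

Answer: XWLDV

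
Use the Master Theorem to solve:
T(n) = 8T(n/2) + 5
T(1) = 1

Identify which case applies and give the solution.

a=8, b=2, f(n)=5. log_2(8) = 3. Since c=0 < 3, Case 1 applies: T(n) = Θ(n^log_b(a)) = O(n^3).

Answer: O(n^3) - Case 1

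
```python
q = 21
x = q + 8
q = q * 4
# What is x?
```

Trace:
`q = 21` → q = 21
`x = q + 8` → x = 29
`q = q * 4` → q = 84
So x = 29

Answer: 29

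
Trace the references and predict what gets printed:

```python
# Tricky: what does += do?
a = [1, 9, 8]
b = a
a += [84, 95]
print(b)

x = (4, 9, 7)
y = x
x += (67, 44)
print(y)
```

Key concept: += behavior differs for mutable vs immutable.
Step by step:
`a = [1, 9, 8]` → a = [1, 9, 8]
`b = a` → b = [1, 9, 8] (same object as a)
`a += [84, 95]` → a = [1, 9, 8, 84, 95] (same object as b); b = [1, 9, 8, 84, 95] (same object as a)
`print(b)` → prints [1, 9, 8, 84, 95]
`x = (4, 9, 7)` → x = (4, 9, 7)
`y = x` → y = (4, 9, 7)
`x += (67, 44)` → x = (4, 9, 7, 67, 44)
`print(y)` → prints (4, 9, 7)

Answer:
[1, 9, 8, 84, 95]
(4, 9, 7)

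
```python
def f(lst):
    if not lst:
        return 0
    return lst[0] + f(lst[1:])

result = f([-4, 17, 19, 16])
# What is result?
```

(-4) + 17 + 19 + 16 + 0 = 48

Answer: 48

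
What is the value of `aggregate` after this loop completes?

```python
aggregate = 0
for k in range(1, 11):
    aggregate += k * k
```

Sum of squares 1² to 10² = 385
`aggregate` takes the values: 0 → 1 → 5 → 14 → 30 → 55 → 91 → 140 → 204 → 285 → 385

Answer: 385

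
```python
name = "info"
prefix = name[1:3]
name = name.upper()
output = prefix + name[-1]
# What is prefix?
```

Trace:
`name = "info"` → name = 'info'
`prefix = name[1:3]` → prefix = 'nf'
`name = name.upper()` → name = 'INFO'
`output = prefix + name[-1]` → output = 'nfO'
So prefix = 'nf'

Answer: 'nf'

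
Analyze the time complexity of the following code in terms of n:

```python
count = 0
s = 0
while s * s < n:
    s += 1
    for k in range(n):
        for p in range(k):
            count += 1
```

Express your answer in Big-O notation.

Each loop level contributes: √n × n × n. Multiplying the contributions gives O(n^2√n).

Answer: O(n^2√n)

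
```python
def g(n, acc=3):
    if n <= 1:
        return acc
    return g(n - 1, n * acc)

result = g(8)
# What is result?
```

Accumulator trace (n, acc): (8, 3) -> (7, 24) -> (6, 168) -> (5, 1008) -> (4, 5040) -> (3, 20160) -> (2, 60480) -> (1, 120960) -> return 120960

Answer: 120960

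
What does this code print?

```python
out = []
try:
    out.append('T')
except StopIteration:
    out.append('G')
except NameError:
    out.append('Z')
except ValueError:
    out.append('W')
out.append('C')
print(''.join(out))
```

Execution trace: 'T' (try body, no exception) → 'C' (after the try/except). Output: TC

Answer: TC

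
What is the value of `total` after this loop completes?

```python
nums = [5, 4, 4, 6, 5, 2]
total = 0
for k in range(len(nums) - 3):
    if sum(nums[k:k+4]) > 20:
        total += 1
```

Count windows with sum > 20
`total` takes the values: 0

Answer: 0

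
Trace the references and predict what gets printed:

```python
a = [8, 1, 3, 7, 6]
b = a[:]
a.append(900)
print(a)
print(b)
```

Key concept: slice [:] creates copy.
Step by step:
`a = [8, 1, 3, 7, 6]` → a = [8, 1, 3, 7, 6]
`b = a[:]` → b = [8, 1, 3, 7, 6]
`a.append(900)` → a = [8, 1, 3, 7, 6, 900]
`print(a)` → prints [8, 1, 3, 7, 6, 900]
`print(b)` → prints [8, 1, 3, 7, 6]

Answer:
[8, 1, 3, 7, 6, 900]
[8, 1, 3, 7, 6]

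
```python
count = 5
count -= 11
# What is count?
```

Trace:
`count = 5` → count = 5
`count -= 11` → count = -6
So count = -6

Answer: -6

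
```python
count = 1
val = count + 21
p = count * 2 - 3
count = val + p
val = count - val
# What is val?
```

Trace:
`count = 1` → count = 1
`val = count + 21` → val = 22
`p = count * 2 - 3` → p = -1
`count = val + p` → count = 21
`val = count - val` → val = -1
So val = -1

Answer: -1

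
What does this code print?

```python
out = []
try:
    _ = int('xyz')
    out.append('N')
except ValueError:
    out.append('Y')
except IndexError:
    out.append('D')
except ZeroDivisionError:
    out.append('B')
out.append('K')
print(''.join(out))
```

Execution trace: 'Y' (except ValueError) → 'K' (after the try/except). Output: YK

Answer: YK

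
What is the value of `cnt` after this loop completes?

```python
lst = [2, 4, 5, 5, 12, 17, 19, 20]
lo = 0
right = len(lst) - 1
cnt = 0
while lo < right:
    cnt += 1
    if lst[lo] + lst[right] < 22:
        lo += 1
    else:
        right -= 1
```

Steps to find pair summing to 22
`cnt` takes the values: 0 → 1 → 2 → 3 → 4 → 5 → 6 → 7

Answer: 7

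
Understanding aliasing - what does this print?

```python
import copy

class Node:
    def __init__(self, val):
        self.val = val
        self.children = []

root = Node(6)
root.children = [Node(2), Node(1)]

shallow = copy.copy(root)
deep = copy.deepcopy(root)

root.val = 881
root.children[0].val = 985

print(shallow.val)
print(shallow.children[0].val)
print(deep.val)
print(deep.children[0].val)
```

Key concept: deep copy with custom objects.
Step by step:
`root = Node(6)` → root = Node(val=6, children=[])
`root.children = [Node(2), Node(1)]` → root = Node(val=6, children=[Node(val=2, children=[]), Node(val=1, children=[])])
`shallow = copy.copy(root)` → shallow = Node(val=6, children=[Node(val=2, children=[]), Node(val=1, children=[])])
`deep = copy.deepcopy(root)` → deep = Node(val=6, children=[Node(val=2, children=[]), Node(val=1, children=[])])
`root.val = 881` → root = Node(val=881, children=[Node(val=2, children=[]), Node(val=1, children=[])])
`root.children[0].val = 985` → root = Node(val=881, children=[Node(val=985, children=[]), Node(val=1, children=[])]); shallow = Node(val=6, children=[Node(val=985, children=[]), Node(val=1, children=[])])
`print(shallow.val)` → prints 6
`print(shallow.children[0].val)` → prints 985
`print(deep.val)` → prints 6
`print(deep.children[0].val)` → prints 2

Answer:
6
985
6
2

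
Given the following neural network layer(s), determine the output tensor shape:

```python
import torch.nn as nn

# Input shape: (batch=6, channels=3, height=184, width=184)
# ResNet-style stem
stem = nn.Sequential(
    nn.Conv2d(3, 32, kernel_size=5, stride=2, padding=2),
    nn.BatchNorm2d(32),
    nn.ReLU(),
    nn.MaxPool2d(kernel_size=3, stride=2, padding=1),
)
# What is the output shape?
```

Input: (6, 3, 184, 184) -> after Conv2d 5x5 stride=2: (6, 32, 92, 92) -> Output: (6, 32, 46, 46)

Answer: (6, 32, 46, 46)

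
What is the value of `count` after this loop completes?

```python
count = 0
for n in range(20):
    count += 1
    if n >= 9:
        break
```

Loop breaks when n reaches 9, count is 10
`count` takes the values: 0 → 1 → 2 → 3 → 4 → 5 → 6 → 7 → 8 → 9 → 10

Answer: 10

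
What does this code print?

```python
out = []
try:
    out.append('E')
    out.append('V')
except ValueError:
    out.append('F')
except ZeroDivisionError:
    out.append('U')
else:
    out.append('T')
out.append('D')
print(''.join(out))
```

Execution trace: 'E' (try body) → 'V' (try body, no exception) → 'T' (else) → 'D' (after the try/except). Output: EVTD

Answer: EVTD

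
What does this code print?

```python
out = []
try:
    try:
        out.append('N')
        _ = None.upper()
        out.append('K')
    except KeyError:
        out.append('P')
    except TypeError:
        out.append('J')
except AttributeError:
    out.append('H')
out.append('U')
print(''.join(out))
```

Execution trace: 'N' (try body) → 'H' (outer except AttributeError) → 'U' (after the try/except). Output: NHU

Answer: NHU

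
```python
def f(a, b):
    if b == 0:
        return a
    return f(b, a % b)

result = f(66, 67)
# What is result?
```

f(66, 67) -> f(67, 66) -> f(66, 1) -> f(1, 0) -> 1

Answer: 1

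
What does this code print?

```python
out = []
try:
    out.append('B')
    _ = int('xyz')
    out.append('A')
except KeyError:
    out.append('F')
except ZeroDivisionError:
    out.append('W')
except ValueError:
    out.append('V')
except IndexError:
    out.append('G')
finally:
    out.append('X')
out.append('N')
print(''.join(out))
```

Execution trace: 'B' (try body) → 'V' (except ValueError) → 'X' (finally) → 'N' (after the try/except). Output: BVXN

Answer: BVXN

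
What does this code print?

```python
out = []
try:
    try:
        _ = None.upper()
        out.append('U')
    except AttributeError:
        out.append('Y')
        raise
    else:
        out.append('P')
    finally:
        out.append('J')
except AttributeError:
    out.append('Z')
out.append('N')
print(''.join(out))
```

Execution trace: 'Y' (except AttributeError) → 'J' (finally) → 'Z' (outer except AttributeError) → 'N' (after the try/except). Output: YJZN

Answer: YJZN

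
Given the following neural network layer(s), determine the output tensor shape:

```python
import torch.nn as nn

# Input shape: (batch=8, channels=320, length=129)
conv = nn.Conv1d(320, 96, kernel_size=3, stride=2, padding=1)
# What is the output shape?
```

Input: (8, 320, 129) -> Output: (8, 96, 65)

Answer: (8, 96, 65)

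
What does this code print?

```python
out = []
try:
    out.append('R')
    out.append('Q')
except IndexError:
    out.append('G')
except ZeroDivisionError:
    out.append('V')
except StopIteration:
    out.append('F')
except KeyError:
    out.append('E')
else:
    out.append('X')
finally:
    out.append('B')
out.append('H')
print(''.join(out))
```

Execution trace: 'R' (try body) → 'Q' (try body, no exception) → 'X' (else) → 'B' (finally) → 'H' (after the try/except). Output: RQXBH

Answer: RQXBH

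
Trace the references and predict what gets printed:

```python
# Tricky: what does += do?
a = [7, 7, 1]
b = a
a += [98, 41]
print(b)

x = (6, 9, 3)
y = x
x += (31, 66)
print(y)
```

Key concept: += behavior differs for mutable vs immutable.
Step by step:
`a = [7, 7, 1]` → a = [7, 7, 1]
`b = a` → b = [7, 7, 1] (same object as a)
`a += [98, 41]` → a = [7, 7, 1, 98, 41] (same object as b); b = [7, 7, 1, 98, 41] (same object as a)
`print(b)` → prints [7, 7, 1, 98, 41]
`x = (6, 9, 3)` → x = (6, 9, 3)
`y = x` → y = (6, 9, 3)
`x += (31, 66)` → x = (6, 9, 3, 31, 66)
`print(y)` → prints (6, 9, 3)

Answer:
[7, 7, 1, 98, 41]
(6, 9, 3)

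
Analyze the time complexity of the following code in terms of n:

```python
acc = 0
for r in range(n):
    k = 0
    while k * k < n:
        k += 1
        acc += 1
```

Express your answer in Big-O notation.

Each loop level contributes: n × √n. Multiplying the contributions gives O(n√n).

Answer: O(n√n)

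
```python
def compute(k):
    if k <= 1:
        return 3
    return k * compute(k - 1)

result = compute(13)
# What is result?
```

compute(13) = 13 * 12 * 11 * 10 * 9 * 8 * 7 * 6 * 5 * 4 * 3 * 2 * 3 = 18681062400

Answer: 18681062400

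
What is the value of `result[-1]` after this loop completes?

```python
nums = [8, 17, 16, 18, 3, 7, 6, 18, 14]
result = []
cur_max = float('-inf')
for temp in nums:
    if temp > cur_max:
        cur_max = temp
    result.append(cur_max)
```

Running max ends at 18
`result` takes the values: [] → [8] → [8, 17] → [8, 17, 17] → [8, 17, 17, 18] → [8, 17, 17, 18, 18] → [8, 17, 17, 18, 18, 18] → [8, 17, 17, 18, 18, 18, 18] → [8, 17, 17, 18, 18, 18, 18, 18] → [8, 17, 17, 18, 18, 18, 18, 18, 18]
So `result[-1]` = 18

Answer: 18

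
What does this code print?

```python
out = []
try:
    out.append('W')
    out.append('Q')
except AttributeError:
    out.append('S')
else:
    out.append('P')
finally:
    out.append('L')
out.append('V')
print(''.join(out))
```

Execution trace: 'W' (try body) → 'Q' (try body, no exception) → 'P' (else) → 'L' (finally) → 'V' (after the try/except). Output: WQPLV

Answer: WQPLV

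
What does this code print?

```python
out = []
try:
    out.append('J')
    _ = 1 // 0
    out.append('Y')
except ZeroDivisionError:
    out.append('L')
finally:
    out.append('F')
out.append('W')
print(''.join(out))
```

Execution trace: 'J' (try body) → 'L' (except ZeroDivisionError) → 'F' (finally) → 'W' (after the try/except). Output: JLFW

Answer: JLFW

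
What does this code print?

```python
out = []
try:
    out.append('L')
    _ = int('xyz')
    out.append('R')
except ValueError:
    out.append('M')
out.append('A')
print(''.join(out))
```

Execution trace: 'L' (try body) → 'M' (except ValueError) → 'A' (after the try/except). Output: LMA

Answer: LMA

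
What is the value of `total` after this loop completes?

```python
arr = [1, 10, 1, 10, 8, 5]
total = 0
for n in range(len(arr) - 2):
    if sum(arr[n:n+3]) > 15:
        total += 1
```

Count windows with sum > 15
`total` takes the values: 0 → 1 → 2 → 3

Answer: 3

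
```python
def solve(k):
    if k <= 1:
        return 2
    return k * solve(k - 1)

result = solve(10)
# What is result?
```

solve(10) = 10 * 9 * 8 * 7 * 6 * 5 * 4 * 3 * 2 * 2 = 7257600

Answer: 7257600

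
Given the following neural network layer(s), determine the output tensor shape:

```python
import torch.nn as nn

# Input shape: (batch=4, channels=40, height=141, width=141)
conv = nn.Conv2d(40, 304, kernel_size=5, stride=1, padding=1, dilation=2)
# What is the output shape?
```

Input: (4, 40, 141, 141) -> Output: (4, 304, 135, 135)

Answer: (4, 304, 135, 135)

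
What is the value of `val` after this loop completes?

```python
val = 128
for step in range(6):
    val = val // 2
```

Halve 6 times: 128 // 2^6 = 2
`val` takes the values: 128 → 64 → 32 → 16 → 8 → 4 → 2

Answer: 2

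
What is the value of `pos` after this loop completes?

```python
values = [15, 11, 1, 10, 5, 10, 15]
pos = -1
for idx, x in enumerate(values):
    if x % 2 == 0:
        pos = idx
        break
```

First even number index in [15, 11, 1, 10, 5, 10, 15]
`pos` takes the values: -1 → 3

Answer: 3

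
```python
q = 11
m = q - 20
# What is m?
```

Trace:
`q = 11` → q = 11
`m = q - 20` → m = -9
So m = -9

Answer: -9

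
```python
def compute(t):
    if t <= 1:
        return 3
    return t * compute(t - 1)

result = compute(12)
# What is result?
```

compute(12) = 12 * 11 * 10 * 9 * 8 * 7 * 6 * 5 * 4 * 3 * 2 * 3 = 1437004800

Answer: 1437004800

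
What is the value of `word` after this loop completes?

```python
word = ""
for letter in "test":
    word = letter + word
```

Reverse 'test'
`word` takes the values: "" → "t" → "et" → "set" → "tset"

Answer: "tset"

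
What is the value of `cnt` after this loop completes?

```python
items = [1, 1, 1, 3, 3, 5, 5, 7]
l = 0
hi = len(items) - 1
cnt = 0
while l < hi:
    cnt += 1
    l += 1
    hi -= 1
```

Iterations until pointers meet (list length 8)
`cnt` takes the values: 0 → 1 → 2 → 3 → 4

Answer: 4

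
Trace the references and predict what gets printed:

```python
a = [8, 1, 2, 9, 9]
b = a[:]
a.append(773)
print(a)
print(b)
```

Key concept: slice [:] creates copy.
Step by step:
`a = [8, 1, 2, 9, 9]` → a = [8, 1, 2, 9, 9]
`b = a[:]` → b = [8, 1, 2, 9, 9]
`a.append(773)` → a = [8, 1, 2, 9, 9, 773]
`print(a)` → prints [8, 1, 2, 9, 9, 773]
`print(b)` → prints [8, 1, 2, 9, 9]

Answer:
[8, 1, 2, 9, 9, 773]
[8, 1, 2, 9, 9]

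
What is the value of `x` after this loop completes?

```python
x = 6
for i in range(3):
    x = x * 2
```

Multiply by 2, 3 times: 6 * 2^3 = 48
`x` takes the values: 6 → 12 → 24 → 48

Answer: 48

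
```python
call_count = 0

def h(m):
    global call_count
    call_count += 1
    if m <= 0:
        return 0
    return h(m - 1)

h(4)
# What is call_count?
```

Linear recursion stepping by 1: 5 calls from m=4 down to ≤0.

Answer: 5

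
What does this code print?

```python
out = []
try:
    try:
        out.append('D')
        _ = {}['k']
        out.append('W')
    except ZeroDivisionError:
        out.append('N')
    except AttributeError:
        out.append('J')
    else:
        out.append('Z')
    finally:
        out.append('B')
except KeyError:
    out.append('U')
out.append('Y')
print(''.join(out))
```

Execution trace: 'D' (try body) → 'B' (finally) → 'U' (outer except KeyError) → 'Y' (after the try/except). Output: DBUY

Answer: DBUY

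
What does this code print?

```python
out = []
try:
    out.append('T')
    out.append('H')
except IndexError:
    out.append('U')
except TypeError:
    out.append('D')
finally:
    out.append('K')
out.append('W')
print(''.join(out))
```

Execution trace: 'T' (try body) → 'H' (try body, no exception) → 'K' (finally) → 'W' (after the try/except). Output: THKW

Answer: THKW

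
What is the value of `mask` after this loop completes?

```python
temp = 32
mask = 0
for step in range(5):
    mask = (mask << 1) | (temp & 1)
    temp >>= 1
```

Reverse lowest 5 bits of 32
`mask` takes the values: 0

Answer: 0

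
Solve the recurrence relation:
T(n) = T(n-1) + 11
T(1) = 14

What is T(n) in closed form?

Unrolling: T(n) = T(1) + 11·(n-1) = 14 + 11(n-1) = 11n + 3.

Answer: T(n) = 11n + 3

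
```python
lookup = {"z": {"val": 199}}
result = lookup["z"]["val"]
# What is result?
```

Trace:
`lookup = {"z": {"val": 199}}` → lookup = {'z': {'val': 199}}
`result = lookup["z"]["val"]` → result = 199
So result = 199

Answer: 199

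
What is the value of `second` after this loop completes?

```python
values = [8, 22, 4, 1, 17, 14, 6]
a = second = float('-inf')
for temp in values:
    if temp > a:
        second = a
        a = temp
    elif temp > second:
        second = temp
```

Second largest (with repeats) in [8, 22, 4, 1, 17, 14, 6]
`second` takes the values: -inf → 8 → 17

Answer: 17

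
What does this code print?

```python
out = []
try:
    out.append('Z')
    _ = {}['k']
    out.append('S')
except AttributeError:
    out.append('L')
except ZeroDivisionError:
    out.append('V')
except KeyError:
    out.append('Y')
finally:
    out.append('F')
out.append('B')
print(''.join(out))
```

Execution trace: 'Z' (try body) → 'Y' (except KeyError) → 'F' (finally) → 'B' (after the try/except). Output: ZYFB

Answer: ZYFB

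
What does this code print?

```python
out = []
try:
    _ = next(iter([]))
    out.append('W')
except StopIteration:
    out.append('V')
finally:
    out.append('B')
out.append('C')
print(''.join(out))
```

Execution trace: 'V' (except StopIteration) → 'B' (finally) → 'C' (after the try/except). Output: VBC

Answer: VBC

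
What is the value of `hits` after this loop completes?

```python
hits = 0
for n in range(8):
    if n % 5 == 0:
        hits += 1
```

Count numbers divisible by 5 in range(8)
`hits` takes the values: 0 → 1 → 2

Answer: 2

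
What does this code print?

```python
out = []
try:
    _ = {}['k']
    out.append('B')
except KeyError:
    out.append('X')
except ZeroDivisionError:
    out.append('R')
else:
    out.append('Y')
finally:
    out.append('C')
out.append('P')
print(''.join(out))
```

Execution trace: 'X' (except KeyError) → 'C' (finally) → 'P' (after the try/except). Output: XCP

Answer: XCP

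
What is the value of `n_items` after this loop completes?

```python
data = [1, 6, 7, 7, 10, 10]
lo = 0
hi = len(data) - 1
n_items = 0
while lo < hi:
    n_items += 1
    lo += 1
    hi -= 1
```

Iterations until pointers meet (list length 6)
`n_items` takes the values: 0 → 1 → 2 → 3

Answer: 3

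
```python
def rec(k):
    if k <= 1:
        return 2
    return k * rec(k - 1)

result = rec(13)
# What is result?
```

rec(13) = 13 * 12 * 11 * 10 * 9 * 8 * 7 * 6 * 5 * 4 * 3 * 2 * 2 = 12454041600

Answer: 12454041600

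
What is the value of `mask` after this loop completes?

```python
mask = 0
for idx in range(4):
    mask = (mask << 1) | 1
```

Build 4 consecutive 1-bits: 0b1111
`mask` takes the values: 0 → 1 → 3 → 7 → 15

Answer: 15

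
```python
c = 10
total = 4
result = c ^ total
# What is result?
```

Trace:
`c = 10` → c = 10
`total = 4` → total = 4
`result = c ^ total` → result = 14
So result = 14

Answer: 14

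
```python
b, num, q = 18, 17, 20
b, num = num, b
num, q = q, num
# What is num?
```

Trace:
`b, num, q = 18, 17, 20` → b = 18; num = 17; q = 20
`b, num = num, b` → b = 17; num = 18
`num, q = q, num` → num = 20; q = 18
So num = 20

Answer: 20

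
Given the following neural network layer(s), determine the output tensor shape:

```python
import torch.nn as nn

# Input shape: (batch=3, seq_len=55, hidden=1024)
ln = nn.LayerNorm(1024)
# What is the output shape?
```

Input: (3, 55, 1024) -> Output: (3, 55, 1024)

Answer: (3, 55, 1024)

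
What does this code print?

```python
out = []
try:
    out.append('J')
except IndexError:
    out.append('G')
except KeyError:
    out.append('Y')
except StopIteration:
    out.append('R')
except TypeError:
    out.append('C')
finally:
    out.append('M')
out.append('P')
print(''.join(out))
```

Execution trace: 'J' (try body, no exception) → 'M' (finally) → 'P' (after the try/except). Output: JMP

Answer: JMP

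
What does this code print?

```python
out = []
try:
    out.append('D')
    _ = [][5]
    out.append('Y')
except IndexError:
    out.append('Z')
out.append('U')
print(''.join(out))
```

Execution trace: 'D' (try body) → 'Z' (except IndexError) → 'U' (after the try/except). Output: DZU

Answer: DZU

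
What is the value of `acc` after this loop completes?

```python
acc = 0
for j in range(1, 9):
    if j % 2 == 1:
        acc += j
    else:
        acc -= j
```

Add odd, subtract even
`acc` takes the values: 0 → 1 → -1 → 2 → -2 → 3 → -3 → 4 → -4

Answer: -4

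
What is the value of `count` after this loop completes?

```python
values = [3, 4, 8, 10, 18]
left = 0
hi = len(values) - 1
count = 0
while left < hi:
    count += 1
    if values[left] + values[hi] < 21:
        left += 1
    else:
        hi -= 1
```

Steps to find pair summing to 21
`count` takes the values: 0 → 1 → 2 → 3 → 4

Answer: 4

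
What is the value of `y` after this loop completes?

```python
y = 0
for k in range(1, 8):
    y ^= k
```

XOR of 1 to 7
`y` takes the values: 0 → 1 → 3 → 0 → 4 → 1 → 7 → 0

Answer: 0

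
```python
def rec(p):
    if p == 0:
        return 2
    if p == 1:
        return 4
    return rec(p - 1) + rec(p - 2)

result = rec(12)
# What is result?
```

Build up from base cases: rec(0)=2, rec(1)=4, rec(2)=6, rec(3)=10, rec(4)=16, rec(5)=26, rec(6)=42, ..., rec(12)=754

Answer: 754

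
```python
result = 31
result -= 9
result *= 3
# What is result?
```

Trace:
`result = 31` → result = 31
`result -= 9` → result = 22
`result *= 3` → result = 66
So result = 66

Answer: 66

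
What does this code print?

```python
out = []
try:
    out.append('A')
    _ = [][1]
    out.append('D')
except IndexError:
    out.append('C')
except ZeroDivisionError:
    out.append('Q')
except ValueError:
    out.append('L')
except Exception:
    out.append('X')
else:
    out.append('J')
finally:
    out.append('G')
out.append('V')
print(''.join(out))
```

Execution trace: 'A' (try body) → 'C' (except IndexError) → 'G' (finally) → 'V' (after the try/except). Output: ACGV

Answer: ACGV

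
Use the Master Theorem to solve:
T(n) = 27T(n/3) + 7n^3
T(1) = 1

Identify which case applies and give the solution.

a=27, b=3, f(n)=7n^3. log_3(27) = 3. Since c=3 = 3, Case 2 applies: T(n) = Θ(n^log_b(a) · log n) = O(n^3 log n).

Answer: O(n^3 log n) - Case 2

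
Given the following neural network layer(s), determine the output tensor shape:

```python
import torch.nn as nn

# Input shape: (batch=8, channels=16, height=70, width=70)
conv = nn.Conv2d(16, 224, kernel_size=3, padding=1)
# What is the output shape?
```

Input: (8, 16, 70, 70) -> Output: (8, 224, 70, 70)

Answer: (8, 224, 70, 70)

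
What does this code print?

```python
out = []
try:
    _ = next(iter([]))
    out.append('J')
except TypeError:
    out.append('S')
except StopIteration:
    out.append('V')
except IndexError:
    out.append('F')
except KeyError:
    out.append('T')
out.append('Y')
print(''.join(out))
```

Execution trace: 'V' (except StopIteration) → 'Y' (after the try/except). Output: VY

Answer: VY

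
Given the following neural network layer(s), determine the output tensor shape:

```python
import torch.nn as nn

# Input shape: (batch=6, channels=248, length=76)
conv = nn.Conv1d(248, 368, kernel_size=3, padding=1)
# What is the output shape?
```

Input: (6, 248, 76) -> Output: (6, 368, 76)

Answer: (6, 368, 76)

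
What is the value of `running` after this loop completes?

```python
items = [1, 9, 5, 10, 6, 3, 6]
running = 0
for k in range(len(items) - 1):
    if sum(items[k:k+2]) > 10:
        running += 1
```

Count windows with sum > 10
`running` takes the values: 0 → 1 → 2 → 3

Answer: 3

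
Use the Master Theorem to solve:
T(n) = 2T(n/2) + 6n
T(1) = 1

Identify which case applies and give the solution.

a=2, b=2, f(n)=6n. log_2(2) = 1. Since c=1 = 1, Case 2 applies: T(n) = Θ(n^log_b(a) · log n) = O(n log n).

Answer: O(n log n) - Case 2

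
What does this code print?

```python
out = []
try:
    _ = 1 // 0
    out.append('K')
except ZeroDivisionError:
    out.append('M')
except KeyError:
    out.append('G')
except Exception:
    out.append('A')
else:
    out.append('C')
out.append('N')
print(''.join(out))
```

Execution trace: 'M' (except ZeroDivisionError) → 'N' (after the try/except). Output: MN

Answer: MN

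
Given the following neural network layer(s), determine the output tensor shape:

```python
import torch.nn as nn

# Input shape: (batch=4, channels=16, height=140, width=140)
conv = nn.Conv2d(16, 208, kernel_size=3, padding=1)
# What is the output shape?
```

Input: (4, 16, 140, 140) -> Output: (4, 208, 140, 140)

Answer: (4, 208, 140, 140)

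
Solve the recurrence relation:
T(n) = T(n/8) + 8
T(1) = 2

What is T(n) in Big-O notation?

Each step divides n by 8 and adds 8. After log_8(n) steps we reach T(1)=2. So T(n) = 8·log_8(n) + 2 = O(log n).

Answer: O(log n)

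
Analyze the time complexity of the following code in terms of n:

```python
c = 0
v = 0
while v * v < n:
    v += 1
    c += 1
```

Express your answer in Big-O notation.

Each loop level contributes: √n. Multiplying the contributions gives O(√n).

Answer: O(√n)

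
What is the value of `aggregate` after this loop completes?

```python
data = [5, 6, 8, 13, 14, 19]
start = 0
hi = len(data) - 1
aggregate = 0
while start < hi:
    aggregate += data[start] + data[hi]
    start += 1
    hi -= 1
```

Sum of pairs from ends
`aggregate` takes the values: 0 → 24 → 44 → 65

Answer: 65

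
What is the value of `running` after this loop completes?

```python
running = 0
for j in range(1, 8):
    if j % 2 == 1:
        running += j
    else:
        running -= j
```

Add odd, subtract even
`running` takes the values: 0 → 1 → -1 → 2 → -2 → 3 → -3 → 4

Answer: 4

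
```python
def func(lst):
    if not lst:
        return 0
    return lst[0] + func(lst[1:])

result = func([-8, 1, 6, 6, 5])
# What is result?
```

(-8) + 1 + 6 + 6 + 5 + 0 = 10

Answer: 10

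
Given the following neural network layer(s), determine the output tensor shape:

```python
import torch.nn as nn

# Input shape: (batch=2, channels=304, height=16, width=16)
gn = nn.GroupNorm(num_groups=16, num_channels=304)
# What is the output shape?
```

Input: (2, 304, 16, 16) -> Output: (2, 304, 16, 16)

Answer: (2, 304, 16, 16)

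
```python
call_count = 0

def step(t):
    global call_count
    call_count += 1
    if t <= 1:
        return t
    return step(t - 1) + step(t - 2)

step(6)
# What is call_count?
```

Calls(t) = 1 + Calls(t-1) + Calls(t-2); Calls(0)=Calls(1)=1. For t=6 this gives 25.

Answer: 25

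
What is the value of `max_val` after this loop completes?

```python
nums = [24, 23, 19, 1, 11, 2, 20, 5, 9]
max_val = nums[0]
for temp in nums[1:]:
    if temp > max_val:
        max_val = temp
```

Maximum of [24, 23, 19, 1, 11, 2, 20, 5, 9]
`max_val` takes the values: 24

Answer: 24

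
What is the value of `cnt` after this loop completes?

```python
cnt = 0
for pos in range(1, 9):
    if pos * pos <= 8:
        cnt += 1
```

Count numbers where pos² ≤ 8
`cnt` takes the values: 0 → 1 → 2

Answer: 2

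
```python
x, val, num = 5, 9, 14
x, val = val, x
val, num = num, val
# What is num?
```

Trace:
`x, val, num = 5, 9, 14` → x = 5; val = 9; num = 14
`x, val = val, x` → x = 9; val = 5
`val, num = num, val` → val = 14; num = 5
So num = 5

Answer: 5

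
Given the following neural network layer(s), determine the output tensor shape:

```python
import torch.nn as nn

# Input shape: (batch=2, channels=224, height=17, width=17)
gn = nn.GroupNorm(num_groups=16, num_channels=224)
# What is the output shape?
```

Input: (2, 224, 17, 17) -> Output: (2, 224, 17, 17)

Answer: (2, 224, 17, 17)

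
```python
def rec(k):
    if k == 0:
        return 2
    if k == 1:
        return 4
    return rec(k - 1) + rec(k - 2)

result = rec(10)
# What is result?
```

Build up from base cases: rec(0)=2, rec(1)=4, rec(2)=6, rec(3)=10, rec(4)=16, rec(5)=26, rec(6)=42, ..., rec(10)=288

Answer: 288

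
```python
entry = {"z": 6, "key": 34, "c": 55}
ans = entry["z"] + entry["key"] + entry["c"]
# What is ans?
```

Trace:
`entry = {"z": 6, "key": 34, "c": 55}` → entry = {'z': 6, 'key': 34, 'c': 55}
`ans = entry["z"] + entry["key"] + entry["c"]` → ans = 95
So ans = 95

Answer: 95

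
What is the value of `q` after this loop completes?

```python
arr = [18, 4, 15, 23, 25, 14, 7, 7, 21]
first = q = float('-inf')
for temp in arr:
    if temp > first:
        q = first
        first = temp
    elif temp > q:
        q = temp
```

Second largest (with repeats) in [18, 4, 15, 23, 25, 14, 7, 7, 21]
`q` takes the values: -inf → 4 → 15 → 18 → 23

Answer: 23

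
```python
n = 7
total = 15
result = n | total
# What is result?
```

Trace:
`n = 7` → n = 7
`total = 15` → total = 15
`result = n | total` → result = 15
So result = 15

Answer: 15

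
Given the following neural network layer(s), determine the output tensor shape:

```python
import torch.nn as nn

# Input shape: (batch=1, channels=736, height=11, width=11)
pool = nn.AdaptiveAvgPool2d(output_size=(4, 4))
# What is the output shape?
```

Input: (1, 736, 11, 11) -> Output: (1, 736, 4, 4)

Answer: (1, 736, 4, 4)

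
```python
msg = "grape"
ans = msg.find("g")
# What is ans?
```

Trace:
`msg = "grape"` → msg = 'grape'
`ans = msg.find("g")` → ans = 0
So ans = 0

Answer: 0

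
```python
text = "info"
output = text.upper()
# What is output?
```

Trace:
`text = "info"` → text = 'info'
`output = text.upper()` → output = 'INFO'
So output = 'INFO'

Answer: 'INFO'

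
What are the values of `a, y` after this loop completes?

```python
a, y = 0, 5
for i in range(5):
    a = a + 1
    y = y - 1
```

a goes 0→5, y goes 5→0
`a, y` takes the values: (0, 5) → (1, 5) → (1, 4) → (2, 4) → (2, 3) → (3, 3) → (3, 2) → (4, 2) → (4, 1) → (5, 1) → (5, 0)

Answer: 5, 0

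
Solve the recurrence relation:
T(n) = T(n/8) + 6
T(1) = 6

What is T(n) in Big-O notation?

Each step divides n by 8 and adds 6. After log_8(n) steps we reach T(1)=6. So T(n) = 6·log_8(n) + 6 = O(log n).

Answer: O(log n)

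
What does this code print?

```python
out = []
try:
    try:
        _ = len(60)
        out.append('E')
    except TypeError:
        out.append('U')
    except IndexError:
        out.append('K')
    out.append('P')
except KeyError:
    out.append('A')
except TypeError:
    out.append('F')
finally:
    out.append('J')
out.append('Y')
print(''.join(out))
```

Execution trace: 'U' (inner except TypeError) → 'P' (try body, no exception) → 'J' (finally) → 'Y' (after the try/except). Output: UPJY

Answer: UPJY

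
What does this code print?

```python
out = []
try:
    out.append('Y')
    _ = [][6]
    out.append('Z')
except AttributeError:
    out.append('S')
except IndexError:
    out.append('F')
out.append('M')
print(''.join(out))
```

Execution trace: 'Y' (try body) → 'F' (except IndexError) → 'M' (after the try/except). Output: YFM

Answer: YFM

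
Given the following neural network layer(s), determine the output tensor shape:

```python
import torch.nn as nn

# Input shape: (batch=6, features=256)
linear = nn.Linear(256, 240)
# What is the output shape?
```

Input: (6, 256) -> Output: (6, 240)

Answer: (6, 240)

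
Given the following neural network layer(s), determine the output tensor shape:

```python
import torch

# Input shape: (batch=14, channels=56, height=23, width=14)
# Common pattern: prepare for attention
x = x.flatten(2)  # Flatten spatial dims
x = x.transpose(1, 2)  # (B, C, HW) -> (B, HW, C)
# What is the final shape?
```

Input: (14, 56, 23, 14) -> after flatten(2): (14, 56, 322) -> Output: (14, 322, 56)

Answer: (14, 322, 56)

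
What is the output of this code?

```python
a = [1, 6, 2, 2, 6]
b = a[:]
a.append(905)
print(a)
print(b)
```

Key concept: slice [:] creates copy.
Step by step:
`a = [1, 6, 2, 2, 6]` → a = [1, 6, 2, 2, 6]
`b = a[:]` → b = [1, 6, 2, 2, 6]
`a.append(905)` → a = [1, 6, 2, 2, 6, 905]
`print(a)` → prints [1, 6, 2, 2, 6, 905]
`print(b)` → prints [1, 6, 2, 2, 6]

Answer:
[1, 6, 2, 2, 6, 905]
[1, 6, 2, 2, 6]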